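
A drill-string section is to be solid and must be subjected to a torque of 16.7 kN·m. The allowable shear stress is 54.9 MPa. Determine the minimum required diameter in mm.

For a solid shaft τ_max = 16T/(πd³), so d = (16T/(π τ_allow))^(1/3) = (16·16700/(π·5.49×10^7))^(1/3) = 0.1157 m.

116 mm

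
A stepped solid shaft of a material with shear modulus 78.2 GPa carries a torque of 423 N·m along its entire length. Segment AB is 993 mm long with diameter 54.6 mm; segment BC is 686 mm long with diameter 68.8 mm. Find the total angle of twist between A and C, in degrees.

0.449°

J_AB = π(0.0546)⁴/32 = 8.73×10^-7 m⁴; J_BC = π(0.0688)⁴/32 = 2.20×10^-6 m⁴.
θ = (T/G)·Σ L_i/J_i = (423.0/78.2×10⁹)·(0.993/8.73×10^-7 + 0.686/2.20×10^-6) = 7.843×10^-3 rad.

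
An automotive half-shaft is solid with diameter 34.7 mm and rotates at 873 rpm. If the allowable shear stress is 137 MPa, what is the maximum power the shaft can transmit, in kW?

J = πd⁴/32 = π(0.0347)⁴/32 = 1.423×10^-7 m⁴.
T_max = τ_allow·J/r = 1.37×10^8 × 1.423×10^-7 / 0.0174 = 1124 N·m.
ω = 2π·873/60 = 91.42 rad/s, so P_max = T_max·ω = 1.027×10^5 W.

103 kW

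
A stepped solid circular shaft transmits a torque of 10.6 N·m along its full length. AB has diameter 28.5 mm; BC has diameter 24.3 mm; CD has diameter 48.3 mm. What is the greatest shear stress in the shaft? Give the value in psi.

546 psi

Under the same torque, τ_max = 16T/(πd³) is largest where d is smallest — segment BC (d = 24.3 mm).
τ_max = 16·10.60/(π·(0.0243)³) = 3.762×10^6 Pa.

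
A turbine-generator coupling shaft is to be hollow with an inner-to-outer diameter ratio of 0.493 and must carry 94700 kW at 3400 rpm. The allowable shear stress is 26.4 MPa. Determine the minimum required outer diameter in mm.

379 mm

ω = 2π·3400/60 = 356.0 rad/s, so T = P/ω = 94700×10³ / 356.0 = 266000 N·m.
For a hollow shaft with d_i/d_o = 0.493: τ_max = 16T/(π d_o³ (1−k⁴)), so d_o = [16T/(π τ_allow (1−k⁴))]^(1/3) = [16·266000/(π·2.64×10^7·0.9409)]^(1/3) = 0.3792 m.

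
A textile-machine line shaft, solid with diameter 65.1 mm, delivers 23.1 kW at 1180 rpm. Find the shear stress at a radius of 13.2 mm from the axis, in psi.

ω = 2π·1180/60 = 123.6 rad/s, so T = P/ω = 23.1×10³ / 123.6 = 186.9 N·m.
J = πd⁴/32 = π(0.0651)⁴/32 = 1.763×10^-6 m⁴.
Shear stress varies linearly with radius: τ = T·r/J = 186.9 × 0.0132 / 1.763×10^-6 = 1.399×10^6 Pa.

203 psi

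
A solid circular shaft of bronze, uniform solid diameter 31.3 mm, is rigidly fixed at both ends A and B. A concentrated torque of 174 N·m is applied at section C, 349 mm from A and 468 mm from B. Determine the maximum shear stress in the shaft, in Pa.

1.66e7 Pa

With uniform GJ and both ends fixed, compatibility θ_AC = θ_CB gives T_A·a = T_B·b, together with T_A + T_B = T₀.
T_A = T₀·b/(a+b) = 174.0·468/817.0 = 99.67 N·m; T_B = 74.33 N·m.
τ in each portion: τ_AC = 1.66×10^7 Pa, τ_CB = 1.23×10^7 Pa; maximum is in AC.
τ_max = T_AC·r/J = 99.67·0.0157/9.42×10^-8 = 1.655×10^7 Pa.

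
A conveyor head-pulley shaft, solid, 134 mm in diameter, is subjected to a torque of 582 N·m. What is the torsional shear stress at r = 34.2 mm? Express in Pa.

J = πd⁴/32 = π(0.134)⁴/32 = 3.165×10^-5 m⁴.
Shear stress varies linearly with radius: τ = T·r/J = 582.0 × 0.0342 / 3.165×10^-5 = 6.288×10^5 Pa.

629000 Pa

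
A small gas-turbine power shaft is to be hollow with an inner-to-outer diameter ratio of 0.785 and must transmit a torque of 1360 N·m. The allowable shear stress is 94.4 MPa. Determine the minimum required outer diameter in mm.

49.1 mm

For a hollow shaft with d_i/d_o = 0.785: τ_max = 16T/(π d_o³ (1−k⁴)), so d_o = [16T/(π τ_allow (1−k⁴))]^(1/3) = [16·1360/(π·9.44×10^7·0.6203)]^(1/3) = 0.04909 m.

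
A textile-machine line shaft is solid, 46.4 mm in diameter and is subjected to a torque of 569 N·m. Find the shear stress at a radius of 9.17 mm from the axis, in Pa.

1.15e7 Pa

J = πd⁴/32 = π(0.0464)⁴/32 = 4.551×10^-7 m⁴.
Shear stress varies linearly with radius: τ = T·r/J = 569.0 × 0.00917 / 4.551×10^-7 = 1.147×10^7 Pa.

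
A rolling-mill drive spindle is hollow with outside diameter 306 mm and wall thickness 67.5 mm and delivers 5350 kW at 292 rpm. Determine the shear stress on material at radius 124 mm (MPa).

ω = 2π·292/60 = 30.58 rad/s, so T = P/ω = 5350×10³ / 30.58 = 175000 N·m.
J = π(d_o⁴ − d_i⁴)/32 = π(0.306⁴ − 0.171⁴)/32 = 7.768×10^-4 m⁴.
Shear stress varies linearly with radius: τ = T·r/J = 175000 × 0.124 / 7.768×10^-4 = 2.793×10^7 Pa.

27.9 MPa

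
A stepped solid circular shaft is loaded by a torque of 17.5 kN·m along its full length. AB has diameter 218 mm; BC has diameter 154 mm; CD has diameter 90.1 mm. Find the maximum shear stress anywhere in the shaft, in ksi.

Under the same torque, τ_max = 16T/(πd³) is largest where d is smallest — segment CD (d = 90.1 mm).
τ_max = 16·17500/(π·(0.0901)³) = 1.219×10^8 Pa.

17.7 ksi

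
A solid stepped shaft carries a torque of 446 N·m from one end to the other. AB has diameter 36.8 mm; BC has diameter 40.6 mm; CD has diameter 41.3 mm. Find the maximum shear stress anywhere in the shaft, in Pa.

Under the same torque, τ_max = 16T/(πd³) is largest where d is smallest — segment AB (d = 36.8 mm).
τ_max = 16·446.0/(π·(0.0368)³) = 4.558×10^7 Pa.

4.56e7 Pa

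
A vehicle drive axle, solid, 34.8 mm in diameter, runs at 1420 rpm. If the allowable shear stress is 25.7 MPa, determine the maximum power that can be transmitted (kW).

31.6 kW

J = πd⁴/32 = π(0.0348)⁴/32 = 1.440×10^-7 m⁴.
T_max = τ_allow·J/r = 2.57×10^7 × 1.440×10^-7 / 0.0174 = 212.7 N·m.
ω = 2π·1420/60 = 148.7 rad/s, so P_max = T_max·ω = 3.162×10^4 W.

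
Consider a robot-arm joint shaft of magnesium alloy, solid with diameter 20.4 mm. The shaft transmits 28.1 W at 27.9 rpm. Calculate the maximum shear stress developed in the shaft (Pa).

ω = 2π·27.9/60 = 2.922 rad/s, so T = P/ω = 28.1 / 2.922 = 9.618 N·m.
J = πd⁴/32 = π(0.0204)⁴/32 = 1.700×10^-8 m⁴.
τ_max = T·r/J = 9.618 × 0.0102 / 1.700×10^-8 = 5.770×10^6 Pa.

5.77e6 Pa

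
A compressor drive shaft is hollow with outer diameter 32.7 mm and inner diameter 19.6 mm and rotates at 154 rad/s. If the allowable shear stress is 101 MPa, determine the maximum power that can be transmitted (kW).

93.0 kW

J = π(d_o⁴ − d_i⁴)/32 = π(0.0327⁴ − 0.0196⁴)/32 = 9.776×10^-8 m⁴.
T_max = τ_allow·J/r = 1.01×10^8 × 9.776×10^-8 / 0.0163 = 603.9 N·m.
ω = 154 rad/s, so P_max = T_max·ω = 9.300×10^4 W.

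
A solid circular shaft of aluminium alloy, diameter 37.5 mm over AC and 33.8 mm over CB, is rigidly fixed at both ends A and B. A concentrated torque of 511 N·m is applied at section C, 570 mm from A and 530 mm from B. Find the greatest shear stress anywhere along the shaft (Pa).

2.89e7 Pa

Compatibility: T_A·a/J_AC = T_B·b/J_CB with T_A + T_B = T₀.
J_AC = 1.94×10^-7 m⁴, J_CB = 1.28×10^-7 m⁴, so T_A = T₀·(J_AC/a)/((J_AC/a)+(J_CB/b)) = 298.9 N·m, T_B = 212.1 N·m.
τ in each portion: τ_AC = 2.89×10^7 Pa, τ_CB = 2.80×10^7 Pa; maximum is in AC.
τ_max = T_AC·r/J = 298.9·0.0187/1.94×10^-7 = 2.886×10^7 Pa.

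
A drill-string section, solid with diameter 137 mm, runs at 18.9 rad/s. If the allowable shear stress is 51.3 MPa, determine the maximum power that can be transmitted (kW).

J = πd⁴/32 = π(0.137)⁴/32 = 3.458×10^-5 m⁴.
T_max = τ_allow·J/r = 5.13×10^7 × 3.458×10^-5 / 0.0685 = 25900 N·m.
ω = 18.9 rad/s, so P_max = T_max·ω = 4.895×10^5 W.

490 kW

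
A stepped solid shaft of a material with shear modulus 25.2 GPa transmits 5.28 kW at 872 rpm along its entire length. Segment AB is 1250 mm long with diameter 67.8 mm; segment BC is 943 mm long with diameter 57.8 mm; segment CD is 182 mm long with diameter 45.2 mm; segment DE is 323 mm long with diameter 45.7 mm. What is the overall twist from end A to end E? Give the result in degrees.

ω = 2π·872/60 = 91.32 rad/s, so T = P/ω = 5.28×10³ / 91.32 = 57.82 N·m.
J_AB = π(0.0678)⁴/32 = 2.07×10^-6 m⁴; J_BC = π(0.0578)⁴/32 = 1.10×10^-6 m⁴; J_CD = π(0.0452)⁴/32 = 4.10×10^-7 m⁴; J_DE = π(0.0457)⁴/32 = 4.28×10^-7 m⁴.
θ = (T/G)·Σ L_i/J_i = (57.82/25.2×10⁹)·(1.25/2.07×10^-6 + 0.943/1.10×10^-6 + 0.182/4.10×10^-7 + 0.323/4.28×10^-7) = 6.107×10^-3 rad.

0.350°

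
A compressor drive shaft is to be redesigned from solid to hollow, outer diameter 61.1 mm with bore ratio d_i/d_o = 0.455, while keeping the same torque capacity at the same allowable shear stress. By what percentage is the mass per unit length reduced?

18.4 %

Equal τ_max and T ⇒ the solid shaft needs d_s³ = d_o³(1−k⁴), so d_s = 61.1·(1−0.455⁴)^(1/3) = 60.21 mm.
Area ratio A_h/A_s = d_o²(1−k²)/d_s² = (1−k²)/(1−k⁴)^(2/3) = 0.8165.
Mass saving = 1 − 0.8165 = 18.4 %.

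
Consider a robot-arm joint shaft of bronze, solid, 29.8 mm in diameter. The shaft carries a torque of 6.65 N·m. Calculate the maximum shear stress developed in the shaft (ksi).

0.186 ksi

J = πd⁴/32 = π(0.0298)⁴/32 = 7.742×10^-8 m⁴.
τ_max = T·r/J = 6.650 × 0.0149 / 7.742×10^-8 = 1.280×10^6 Pa.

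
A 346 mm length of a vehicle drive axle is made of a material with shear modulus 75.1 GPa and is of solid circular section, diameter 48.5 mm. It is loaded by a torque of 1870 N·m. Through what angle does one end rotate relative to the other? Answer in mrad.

J = πd⁴/32 = π(0.0485)⁴/32 = 5.432×10^-7 m⁴.
θ = T·L/(G·J) = 1870 × 0.346 / (75.1×10⁹ × 5.432×10^-7) = 0.01586 rad.

15.9 mrad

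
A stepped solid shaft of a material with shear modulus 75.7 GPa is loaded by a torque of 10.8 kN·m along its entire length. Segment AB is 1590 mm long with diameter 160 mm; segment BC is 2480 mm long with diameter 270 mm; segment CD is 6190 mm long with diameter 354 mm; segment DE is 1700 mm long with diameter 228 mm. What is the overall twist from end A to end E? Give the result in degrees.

J_AB = π(0.160)⁴/32 = 6.43×10^-5 m⁴; J_BC = π(0.270)⁴/32 = 5.22×10^-4 m⁴; J_CD = π(0.354)⁴/32 = 1.54×10^-3 m⁴; J_DE = π(0.228)⁴/32 = 2.65×10^-4 m⁴.
θ = (T/G)·Σ L_i/J_i = (10800/75.7×10⁹)·(1.59/6.43×10^-5 + 2.48/5.22×10^-4 + 6.19/1.54×10^-3 + 1.70/2.65×10^-4) = 5.691×10^-3 rad.

0.326°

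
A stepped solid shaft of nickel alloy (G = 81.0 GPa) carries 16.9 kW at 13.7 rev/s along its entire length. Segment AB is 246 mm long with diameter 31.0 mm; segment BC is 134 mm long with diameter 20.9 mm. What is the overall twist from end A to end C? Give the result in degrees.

ω = 2π·13.7 = 86.08 rad/s, so T = P/ω = 16.9×10³ / 86.08 = 196.3 N·m.
J_AB = π(0.0310)⁴/32 = 9.07×10^-8 m⁴; J_BC = π(0.0209)⁴/32 = 1.87×10^-8 m⁴.
θ = (T/G)·Σ L_i/J_i = (196.3/81.0×10⁹)·(0.246/9.07×10^-8 + 0.134/1.87×10^-8) = 0.02392 rad.

1.37°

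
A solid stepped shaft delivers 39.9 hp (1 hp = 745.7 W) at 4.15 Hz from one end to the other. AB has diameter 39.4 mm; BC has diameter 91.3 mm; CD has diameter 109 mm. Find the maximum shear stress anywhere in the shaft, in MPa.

ω = 2π·4.15 = 26.08 rad/s, so T = P/ω = 39.9×745.7 / 26.08 = 1141 N·m.
Under the same torque, τ_max = 16T/(πd³) is largest where d is smallest — segment AB (d = 39.4 mm).
τ_max = 16·1141/(π·(0.0394)³) = 9.501×10^7 Pa.

95.0 MPa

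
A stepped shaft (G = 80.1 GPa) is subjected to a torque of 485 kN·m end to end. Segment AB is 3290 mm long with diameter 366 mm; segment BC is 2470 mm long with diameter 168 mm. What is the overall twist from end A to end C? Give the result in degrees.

11.6°

J_AB = π(0.366)⁴/32 = 1.76×10^-3 m⁴; J_BC = π(0.168)⁴/32 = 7.82×10^-5 m⁴.
θ = (T/G)·Σ L_i/J_i = (485000/80.1×10⁹)·(3.29/1.76×10^-3 + 2.47/7.82×10^-5) = 0.2025 rad.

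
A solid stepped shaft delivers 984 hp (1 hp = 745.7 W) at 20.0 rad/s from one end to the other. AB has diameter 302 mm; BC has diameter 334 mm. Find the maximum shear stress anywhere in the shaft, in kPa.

ω = 20.0 rad/s, so T = P/ω = 984×745.7 / 20.00 = 36690 N·m.
Under the same torque, τ_max = 16T/(πd³) is largest where d is smallest — segment AB (d = 302 mm).
τ_max = 16·36690/(π·(0.302)³) = 6.784×10^6 Pa.

6780 kPa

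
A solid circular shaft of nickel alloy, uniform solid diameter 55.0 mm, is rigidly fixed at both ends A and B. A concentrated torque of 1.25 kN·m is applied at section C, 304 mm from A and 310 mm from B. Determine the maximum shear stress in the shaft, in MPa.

19.3 MPa

With uniform GJ and both ends fixed, compatibility θ_AC = θ_CB gives T_A·a = T_B·b, together with T_A + T_B = T₀.
T_A = T₀·b/(a+b) = 1250·310/614.0 = 631.1 N·m; T_B = 618.9 N·m.
τ in each portion: τ_AC = 1.93×10^7 Pa, τ_CB = 1.89×10^7 Pa; maximum is in AC.
τ_max = T_AC·r/J = 631.1·0.0275/8.98×10^-7 = 1.932×10^7 Pa.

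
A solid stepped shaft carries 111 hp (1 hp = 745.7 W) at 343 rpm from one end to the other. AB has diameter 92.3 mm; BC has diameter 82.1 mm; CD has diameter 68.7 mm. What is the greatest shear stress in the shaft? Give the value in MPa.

36.2 MPa

ω = 2π·343/60 = 35.92 rad/s, so T = P/ω = 111×745.7 / 35.92 = 2304 N·m.
Under the same torque, τ_max = 16T/(πd³) is largest where d is smallest — segment CD (d = 68.7 mm).
τ_max = 16·2304/(π·(0.0687)³) = 3.620×10^7 Pa.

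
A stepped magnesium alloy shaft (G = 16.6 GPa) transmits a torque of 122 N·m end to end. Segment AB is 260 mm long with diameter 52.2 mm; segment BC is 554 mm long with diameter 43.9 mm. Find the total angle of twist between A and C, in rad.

0.0138 rad

J_AB = π(0.0522)⁴/32 = 7.29×10^-7 m⁴; J_BC = π(0.0439)⁴/32 = 3.65×10^-7 m⁴.
θ = (T/G)·Σ L_i/J_i = (122.0/16.6×10⁹)·(0.260/7.29×10^-7 + 0.554/3.65×10^-7) = 0.01379 rad.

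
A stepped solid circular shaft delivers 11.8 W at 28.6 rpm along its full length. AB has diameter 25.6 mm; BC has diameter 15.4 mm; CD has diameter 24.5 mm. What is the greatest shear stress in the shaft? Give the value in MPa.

5.49 MPa

ω = 2π·28.6/60 = 2.995 rad/s, so T = P/ω = 11.8 / 2.995 = 3.940 N·m.
Under the same torque, τ_max = 16T/(πd³) is largest where d is smallest — segment BC (d = 15.4 mm).
τ_max = 16·3.940/(π·(0.0154)³) = 5.494×10^6 Pa.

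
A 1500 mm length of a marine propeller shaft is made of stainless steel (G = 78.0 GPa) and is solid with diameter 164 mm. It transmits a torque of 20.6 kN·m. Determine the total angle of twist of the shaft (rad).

0.00558 rad

J = πd⁴/32 = π(0.164)⁴/32 = 7.102×10^-5 m⁴.
θ = T·L/(G·J) = 20600 × 1.50 / (78.0×10⁹ × 7.102×10^-5) = 5.578×10^-3 rad.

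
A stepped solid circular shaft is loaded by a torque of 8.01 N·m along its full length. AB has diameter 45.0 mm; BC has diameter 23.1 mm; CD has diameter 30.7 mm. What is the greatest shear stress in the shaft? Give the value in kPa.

Under the same torque, τ_max = 16T/(πd³) is largest where d is smallest — segment BC (d = 23.1 mm).
τ_max = 16·8.010/(π·(0.0231)³) = 3.310×10^6 Pa.

3310 kPa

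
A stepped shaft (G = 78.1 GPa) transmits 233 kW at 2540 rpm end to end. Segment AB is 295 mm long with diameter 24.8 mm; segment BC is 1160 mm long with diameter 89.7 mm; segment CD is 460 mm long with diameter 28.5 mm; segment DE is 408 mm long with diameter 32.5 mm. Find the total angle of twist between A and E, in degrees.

ω = 2π·2540/60 = 266.0 rad/s, so T = P/ω = 233×10³ / 266.0 = 876.0 N·m.
J_AB = π(0.0248)⁴/32 = 3.71×10^-8 m⁴; J_BC = π(0.0897)⁴/32 = 6.36×10^-6 m⁴; J_CD = π(0.0285)⁴/32 = 6.48×10^-8 m⁴; J_DE = π(0.0325)⁴/32 = 1.10×10^-7 m⁴.
θ = (T/G)·Σ L_i/J_i = (876.0/78.1×10⁹)·(0.295/3.71×10^-8 + 1.16/6.36×10^-6 + 0.460/6.48×10^-8 + 0.408/1.10×10^-7) = 0.2126 rad.

12.2°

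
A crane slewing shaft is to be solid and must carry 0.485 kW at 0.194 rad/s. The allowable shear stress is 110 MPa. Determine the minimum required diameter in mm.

48.7 mm

ω = 0.194 rad/s, so T = P/ω = 0.485×10³ / 0.1940 = 2500 N·m.
For a solid shaft τ_max = 16T/(πd³), so d = (16T/(π τ_allow))^(1/3) = (16·2500/(π·1.10×10^8))^(1/3) = 0.04873 m.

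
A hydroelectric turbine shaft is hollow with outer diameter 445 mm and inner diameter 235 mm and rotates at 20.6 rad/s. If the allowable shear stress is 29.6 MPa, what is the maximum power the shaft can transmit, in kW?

9730 kW

J = π(d_o⁴ − d_i⁴)/32 = π(0.445⁴ − 0.235⁴)/32 = 3.550×10^-3 m⁴.
T_max = τ_allow·J/r = 2.96×10^7 × 3.550×10^-3 / 0.223 = 472300 N·m.
ω = 20.6 rad/s, so P_max = T_max·ω = 9.730×10^6 W.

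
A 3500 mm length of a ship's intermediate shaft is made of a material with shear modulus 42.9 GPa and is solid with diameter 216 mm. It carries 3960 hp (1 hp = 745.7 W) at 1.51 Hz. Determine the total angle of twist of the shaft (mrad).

119 mrad

ω = 2π·1.51 = 9.488 rad/s, so T = P/ω = 3960×745.7 / 9.488 = 311200 N·m.
J = πd⁴/32 = π(0.216)⁴/32 = 2.137×10^-4 m⁴.
θ = T·L/(G·J) = 311200 × 3.50 / (42.9×10⁹ × 2.137×10^-4) = 0.1188 rad.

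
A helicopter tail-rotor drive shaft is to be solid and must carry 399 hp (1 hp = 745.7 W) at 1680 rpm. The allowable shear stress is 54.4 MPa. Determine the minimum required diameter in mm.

ω = 2π·1680/60 = 175.9 rad/s, so T = P/ω = 399×745.7 / 175.9 = 1691 N·m.
For a solid shaft τ_max = 16T/(πd³), so d = (16T/(π τ_allow))^(1/3) = (16·1691/(π·5.44×10^7))^(1/3) = 0.05410 m.

54.1 mm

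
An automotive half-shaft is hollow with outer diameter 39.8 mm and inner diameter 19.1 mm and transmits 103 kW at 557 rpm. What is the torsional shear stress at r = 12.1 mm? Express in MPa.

91.6 MPa

ω = 2π·557/60 = 58.33 rad/s, so T = P/ω = 103×10³ / 58.33 = 1766 N·m.
J = π(d_o⁴ − d_i⁴)/32 = π(0.0398⁴ − 0.0191⁴)/32 = 2.333×10^-7 m⁴.
Shear stress varies linearly with radius: τ = T·r/J = 1766 × 0.0121 / 2.333×10^-7 = 9.160×10^7 Pa.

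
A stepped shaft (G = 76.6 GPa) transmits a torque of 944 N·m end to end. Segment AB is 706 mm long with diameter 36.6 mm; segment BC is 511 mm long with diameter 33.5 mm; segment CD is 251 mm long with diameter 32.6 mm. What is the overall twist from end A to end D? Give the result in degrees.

7.35°

J_AB = π(0.0366)⁴/32 = 1.76×10^-7 m⁴; J_BC = π(0.0335)⁴/32 = 1.24×10^-7 m⁴; J_CD = π(0.0326)⁴/32 = 1.11×10^-7 m⁴.
θ = (T/G)·Σ L_i/J_i = (944.0/76.6×10⁹)·(0.706/1.76×10^-7 + 0.511/1.24×10^-7 + 0.251/1.11×10^-7) = 0.1282 rad.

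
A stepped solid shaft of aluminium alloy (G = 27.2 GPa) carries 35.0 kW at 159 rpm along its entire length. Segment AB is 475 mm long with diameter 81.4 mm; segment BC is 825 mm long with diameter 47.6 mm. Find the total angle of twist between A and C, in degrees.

7.74°

ω = 2π·159/60 = 16.65 rad/s, so T = P/ω = 35.0×10³ / 16.65 = 2102 N·m.
J_AB = π(0.0814)⁴/32 = 4.31×10^-6 m⁴; J_BC = π(0.0476)⁴/32 = 5.04×10^-7 m⁴.
θ = (T/G)·Σ L_i/J_i = (2102/27.2×10⁹)·(0.475/4.31×10^-6 + 0.825/5.04×10^-7) = 0.1350 rad.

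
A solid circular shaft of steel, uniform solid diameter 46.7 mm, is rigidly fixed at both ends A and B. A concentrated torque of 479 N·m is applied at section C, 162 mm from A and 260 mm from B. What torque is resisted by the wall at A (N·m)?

With uniform GJ and both ends fixed, compatibility θ_AC = θ_CB gives T_A·a = T_B·b, together with T_A + T_B = T₀.
T_A = T₀·b/(a+b) = 479.0·260/422.0 = 295.1 N·m; T_B = 183.9 N·m.

295 N·m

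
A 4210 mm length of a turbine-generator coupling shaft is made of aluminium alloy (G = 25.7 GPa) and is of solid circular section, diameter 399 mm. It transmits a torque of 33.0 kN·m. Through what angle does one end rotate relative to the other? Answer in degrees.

0.124°

J = πd⁴/32 = π(0.399)⁴/32 = 2.488×10^-3 m⁴.
θ = T·L/(G·J) = 33000 × 4.21 / (25.7×10⁹ × 2.488×10^-3) = 2.173×10^-3 rad.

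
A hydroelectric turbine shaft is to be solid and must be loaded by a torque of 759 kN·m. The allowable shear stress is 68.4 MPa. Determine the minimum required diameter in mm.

For a solid shaft τ_max = 16T/(πd³), so d = (16T/(π τ_allow))^(1/3) = (16·759000/(π·6.84×10^7))^(1/3) = 0.3838 m.

384 mm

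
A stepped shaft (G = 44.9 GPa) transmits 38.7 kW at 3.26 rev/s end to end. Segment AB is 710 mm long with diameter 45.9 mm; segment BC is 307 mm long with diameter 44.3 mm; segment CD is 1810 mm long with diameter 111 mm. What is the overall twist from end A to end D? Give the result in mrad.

108 mrad

ω = 2π·3.26 = 20.48 rad/s, so T = P/ω = 38.7×10³ / 20.48 = 1889 N·m.
J_AB = π(0.0459)⁴/32 = 4.36×10^-7 m⁴; J_BC = π(0.0443)⁴/32 = 3.78×10^-7 m⁴; J_CD = π(0.111)⁴/32 = 1.49×10^-5 m⁴.
θ = (T/G)·Σ L_i/J_i = (1889/44.9×10⁹)·(0.710/4.36×10^-7 + 0.307/3.78×10^-7 + 1.81/1.49×10^-5) = 0.1078 rad.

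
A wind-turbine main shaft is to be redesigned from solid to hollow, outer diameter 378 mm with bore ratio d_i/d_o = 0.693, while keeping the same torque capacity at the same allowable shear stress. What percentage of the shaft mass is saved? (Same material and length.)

38.1 %

Equal τ_max and T ⇒ the solid shaft needs d_s³ = d_o³(1−k⁴), so d_s = 378·(1−0.693⁴)^(1/3) = 346.4 mm.
Area ratio A_h/A_s = d_o²(1−k²)/d_s² = (1−k²)/(1−k⁴)^(2/3) = 0.6190.
Mass saving = 1 − 0.6190 = 38.1 %.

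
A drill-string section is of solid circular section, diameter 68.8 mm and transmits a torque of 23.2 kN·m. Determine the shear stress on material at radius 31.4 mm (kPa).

J = πd⁴/32 = π(0.0688)⁴/32 = 2.200×10^-6 m⁴.
Shear stress varies linearly with radius: τ = T·r/J = 23200 × 0.0314 / 2.200×10^-6 = 3.312×10^8 Pa.

331000 kPa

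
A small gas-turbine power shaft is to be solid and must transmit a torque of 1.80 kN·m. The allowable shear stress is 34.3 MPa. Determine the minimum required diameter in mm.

64.4 mm

For a solid shaft τ_max = 16T/(πd³), so d = (16T/(π τ_allow))^(1/3) = (16·1800/(π·3.43×10^7))^(1/3) = 0.06441 m.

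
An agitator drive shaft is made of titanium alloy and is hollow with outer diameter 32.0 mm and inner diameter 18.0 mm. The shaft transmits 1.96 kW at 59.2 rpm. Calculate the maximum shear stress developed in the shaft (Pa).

ω = 2π·59.2/60 = 6.199 rad/s, so T = P/ω = 1.96×10³ / 6.199 = 316.2 N·m.
J = π(d_o⁴ − d_i⁴)/32 = π(0.0320⁴ − 0.0180⁴)/32 = 9.264×10^-8 m⁴.
τ_max = T·r/J = 316.2 × 0.0160 / 9.264×10^-8 = 5.461×10^7 Pa.

5.46e7 Pa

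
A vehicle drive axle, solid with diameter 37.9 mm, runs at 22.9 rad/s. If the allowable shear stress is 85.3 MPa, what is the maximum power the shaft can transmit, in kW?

J = πd⁴/32 = π(0.0379)⁴/32 = 2.026×10^-7 m⁴.
T_max = τ_allow·J/r = 8.53×10^7 × 2.026×10^-7 / 0.0189 = 911.8 N·m.
ω = 22.9 rad/s, so P_max = T_max·ω = 2.088×10^4 W.

20.9 kW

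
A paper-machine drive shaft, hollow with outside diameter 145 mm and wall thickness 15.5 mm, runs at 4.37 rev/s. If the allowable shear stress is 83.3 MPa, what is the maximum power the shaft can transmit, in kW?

846 kW

J = π(d_o⁴ − d_i⁴)/32 = π(0.145⁴ − 0.114⁴)/32 = 2.682×10^-5 m⁴.
T_max = τ_allow·J/r = 8.33×10^7 × 2.682×10^-5 / 0.0725 = 30810 N·m.
ω = 2π·4.37 = 27.46 rad/s, so P_max = T_max·ω = 8.460×10^5 W.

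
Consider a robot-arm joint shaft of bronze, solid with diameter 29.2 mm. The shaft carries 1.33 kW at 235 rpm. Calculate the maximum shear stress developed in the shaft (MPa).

ω = 2π·235/60 = 24.61 rad/s, so T = P/ω = 1.33×10³ / 24.61 = 54.04 N·m.
J = πd⁴/32 = π(0.0292)⁴/32 = 7.137×10^-8 m⁴.
τ_max = T·r/J = 54.04 × 0.0146 / 7.137×10^-8 = 1.106×10^7 Pa.

11.1 MPa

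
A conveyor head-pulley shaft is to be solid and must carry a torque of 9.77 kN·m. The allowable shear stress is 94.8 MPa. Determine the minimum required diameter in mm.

For a solid shaft τ_max = 16T/(πd³), so d = (16T/(π τ_allow))^(1/3) = (16·9770/(π·9.48×10^7))^(1/3) = 0.08067 m.

80.7 mm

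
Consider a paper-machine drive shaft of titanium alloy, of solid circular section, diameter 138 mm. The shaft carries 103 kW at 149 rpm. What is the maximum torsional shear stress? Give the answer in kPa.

ω = 2π·149/60 = 15.60 rad/s, so T = P/ω = 103×10³ / 15.60 = 6601 N·m.
J = πd⁴/32 = π(0.138)⁴/32 = 3.561×10^-5 m⁴.
τ_max = T·r/J = 6601 × 0.0690 / 3.561×10^-5 = 1.279×10^7 Pa.

12800 kPa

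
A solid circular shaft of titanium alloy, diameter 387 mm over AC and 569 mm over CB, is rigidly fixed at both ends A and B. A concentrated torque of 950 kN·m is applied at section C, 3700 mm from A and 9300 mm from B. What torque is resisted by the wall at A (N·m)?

Compatibility: T_A·a/J_AC = T_B·b/J_CB with T_A + T_B = T₀.
J_AC = 2.20×10^-3 m⁴, J_CB = 0.0103 m⁴, so T_A = T₀·(J_AC/a)/((J_AC/a)+(J_CB/b)) = 332300 N·m, T_B = 617700 N·m.

332000 N·m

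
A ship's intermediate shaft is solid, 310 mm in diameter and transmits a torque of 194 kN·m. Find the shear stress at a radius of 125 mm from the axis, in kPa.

26700 kPa

J = πd⁴/32 = π(0.310)⁴/32 = 9.067×10^-4 m⁴.
Shear stress varies linearly with radius: τ = T·r/J = 194000 × 0.125 / 9.067×10^-4 = 2.675×10^7 Pa.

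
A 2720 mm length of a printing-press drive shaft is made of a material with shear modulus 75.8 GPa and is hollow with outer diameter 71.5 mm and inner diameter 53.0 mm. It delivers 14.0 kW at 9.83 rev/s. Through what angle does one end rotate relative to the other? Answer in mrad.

4.54 mrad

ω = 2π·9.83 = 61.76 rad/s, so T = P/ω = 14.0×10³ / 61.76 = 226.7 N·m.
J = π(d_o⁴ − d_i⁴)/32 = π(0.0715⁴ − 0.0530⁴)/32 = 1.791×10^-6 m⁴.
θ = T·L/(G·J) = 226.7 × 2.72 / (75.8×10⁹ × 1.791×10^-6) = 4.541×10^-3 rad.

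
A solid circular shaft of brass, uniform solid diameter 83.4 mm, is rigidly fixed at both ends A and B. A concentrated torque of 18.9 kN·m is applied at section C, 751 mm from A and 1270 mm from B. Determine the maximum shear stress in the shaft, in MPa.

104 MPa

With uniform GJ and both ends fixed, compatibility θ_AC = θ_CB gives T_A·a = T_B·b, together with T_A + T_B = T₀.
T_A = T₀·b/(a+b) = 18900·1270/2021 = 11880 N·m; T_B = 7023 N·m.
τ in each portion: τ_AC = 1.04×10^8 Pa, τ_CB = 6.17×10^7 Pa; maximum is in AC.
τ_max = T_AC·r/J = 11880·0.0417/4.75×10^-6 = 1.043×10^8 Pa.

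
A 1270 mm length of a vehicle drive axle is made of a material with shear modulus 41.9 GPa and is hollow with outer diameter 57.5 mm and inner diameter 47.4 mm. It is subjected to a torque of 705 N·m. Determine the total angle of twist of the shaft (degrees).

2.12°

J = π(d_o⁴ − d_i⁴)/32 = π(0.0575⁴ − 0.0474⁴)/32 = 5.776×10^-7 m⁴.
θ = T·L/(G·J) = 705.0 × 1.27 / (41.9×10⁹ × 5.776×10^-7) = 0.03700 rad.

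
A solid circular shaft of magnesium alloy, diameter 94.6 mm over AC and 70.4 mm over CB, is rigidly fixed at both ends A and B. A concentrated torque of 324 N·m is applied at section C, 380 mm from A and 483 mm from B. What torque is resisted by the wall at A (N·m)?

Compatibility: T_A·a/J_AC = T_B·b/J_CB with T_A + T_B = T₀.
J_AC = 7.86×10^-6 m⁴, J_CB = 2.41×10^-6 m⁴, so T_A = T₀·(J_AC/a)/((J_AC/a)+(J_CB/b)) = 261.0 N·m, T_B = 62.98 N·m.

261 N·m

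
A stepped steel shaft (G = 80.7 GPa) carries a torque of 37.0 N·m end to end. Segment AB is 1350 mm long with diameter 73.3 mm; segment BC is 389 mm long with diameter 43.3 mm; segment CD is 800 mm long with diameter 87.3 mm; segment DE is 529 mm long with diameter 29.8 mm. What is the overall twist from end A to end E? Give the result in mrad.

J_AB = π(0.0733)⁴/32 = 2.83×10^-6 m⁴; J_BC = π(0.0433)⁴/32 = 3.45×10^-7 m⁴; J_CD = π(0.0873)⁴/32 = 5.70×10^-6 m⁴; J_DE = π(0.0298)⁴/32 = 7.74×10^-8 m⁴.
θ = (T/G)·Σ L_i/J_i = (37.00/80.7×10⁹)·(1.35/2.83×10^-6 + 0.389/3.45×10^-7 + 0.800/5.70×10^-6 + 0.529/7.74×10^-8) = 3.932×10^-3 rad.

3.93 mrad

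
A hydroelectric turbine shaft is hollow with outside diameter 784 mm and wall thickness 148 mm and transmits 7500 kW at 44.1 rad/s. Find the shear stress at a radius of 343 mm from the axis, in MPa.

ω = 44.1 rad/s, so T = P/ω = 7500×10³ / 44.10 = 170100 N·m.
J = π(d_o⁴ − d_i⁴)/32 = π(0.784⁴ − 0.488⁴)/32 = 0.03152 m⁴.
Shear stress varies linearly with radius: τ = T·r/J = 170100 × 0.343 / 0.03152 = 1.851×10^6 Pa.

1.85 MPa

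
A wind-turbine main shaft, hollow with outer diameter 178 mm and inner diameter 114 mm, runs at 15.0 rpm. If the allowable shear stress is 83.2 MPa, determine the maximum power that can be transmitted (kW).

J = π(d_o⁴ − d_i⁴)/32 = π(0.178⁴ − 0.114⁴)/32 = 8.197×10^-5 m⁴.
T_max = τ_allow·J/r = 8.32×10^7 × 8.197×10^-5 / 0.0890 = 76630 N·m.
ω = 2π·15.0/60 = 1.571 rad/s, so P_max = T_max·ω = 1.204×10^5 W.

120 kW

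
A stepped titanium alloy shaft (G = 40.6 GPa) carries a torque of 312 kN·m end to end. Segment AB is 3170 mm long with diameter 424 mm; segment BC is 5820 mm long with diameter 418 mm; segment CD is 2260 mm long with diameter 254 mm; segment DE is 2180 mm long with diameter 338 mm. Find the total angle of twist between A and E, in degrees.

J_AB = π(0.424)⁴/32 = 3.17×10^-3 m⁴; J_BC = π(0.418)⁴/32 = 3.00×10^-3 m⁴; J_CD = π(0.254)⁴/32 = 4.09×10^-4 m⁴; J_DE = π(0.338)⁴/32 = 1.28×10^-3 m⁴.
θ = (T/G)·Σ L_i/J_i = (312000/40.6×10⁹)·(3.17/3.17×10^-3 + 5.82/3.00×10^-3 + 2.26/4.09×10^-4 + 2.18/1.28×10^-3) = 0.07818 rad.

4.48°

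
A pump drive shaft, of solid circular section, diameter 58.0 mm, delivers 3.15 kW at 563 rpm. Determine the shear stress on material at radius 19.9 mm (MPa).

ω = 2π·563/60 = 58.96 rad/s, so T = P/ω = 3.15×10³ / 58.96 = 53.43 N·m.
J = πd⁴/32 = π(0.0580)⁴/32 = 1.111×10^-6 m⁴.
Shear stress varies linearly with radius: τ = T·r/J = 53.43 × 0.0199 / 1.111×10^-6 = 9.570×10^5 Pa.

0.957 MPa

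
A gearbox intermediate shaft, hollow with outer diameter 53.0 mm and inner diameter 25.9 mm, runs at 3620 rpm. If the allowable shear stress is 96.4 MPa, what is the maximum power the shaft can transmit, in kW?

J = π(d_o⁴ − d_i⁴)/32 = π(0.0530⁴ − 0.0259⁴)/32 = 7.305×10^-7 m⁴.
T_max = τ_allow·J/r = 9.64×10^7 × 7.305×10^-7 / 0.0265 = 2657 N·m.
ω = 2π·3620/60 = 379.1 rad/s, so P_max = T_max·ω = 1.007×10^6 W.

1010 kW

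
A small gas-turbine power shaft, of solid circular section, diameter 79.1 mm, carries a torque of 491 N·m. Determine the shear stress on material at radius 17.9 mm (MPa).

2.29 MPa

J = πd⁴/32 = π(0.0791)⁴/32 = 3.843×10^-6 m⁴.
Shear stress varies linearly with radius: τ = T·r/J = 491.0 × 0.0179 / 3.843×10^-6 = 2.287×10^6 Pa.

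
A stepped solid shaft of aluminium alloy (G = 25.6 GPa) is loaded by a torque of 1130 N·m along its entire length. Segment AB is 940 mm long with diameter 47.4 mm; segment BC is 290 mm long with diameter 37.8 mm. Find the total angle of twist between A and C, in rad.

J_AB = π(0.0474)⁴/32 = 4.96×10^-7 m⁴; J_BC = π(0.0378)⁴/32 = 2.00×10^-7 m⁴.
θ = (T/G)·Σ L_i/J_i = (1130/25.6×10⁹)·(0.940/4.96×10^-7 + 0.290/2.00×10^-7) = 0.1476 rad.

0.148 rad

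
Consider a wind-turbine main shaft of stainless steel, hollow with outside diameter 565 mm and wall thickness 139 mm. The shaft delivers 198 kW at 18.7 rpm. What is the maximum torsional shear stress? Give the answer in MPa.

ω = 2π·18.7/60 = 1.958 rad/s, so T = P/ω = 198×10³ / 1.958 = 101100 N·m.
J = π(d_o⁴ − d_i⁴)/32 = π(0.565⁴ − 0.287⁴)/32 = 9.338×10^-3 m⁴.
τ_max = T·r/J = 101100 × 0.282 / 9.338×10^-3 = 3.059×10^6 Pa.

3.06 MPa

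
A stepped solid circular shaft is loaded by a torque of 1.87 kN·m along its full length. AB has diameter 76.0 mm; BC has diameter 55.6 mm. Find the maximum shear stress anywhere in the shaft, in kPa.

Under the same torque, τ_max = 16T/(πd³) is largest where d is smallest — segment BC (d = 55.6 mm).
τ_max = 16·1870/(π·(0.0556)³) = 5.541×10^7 Pa.

55400 kPa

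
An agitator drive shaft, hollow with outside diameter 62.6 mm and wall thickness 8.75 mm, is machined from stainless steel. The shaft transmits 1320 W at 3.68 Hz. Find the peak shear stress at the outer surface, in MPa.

ω = 2π·3.68 = 23.12 rad/s, so T = P/ω = 1320 / 23.12 = 57.09 N·m.
J = π(d_o⁴ − d_i⁴)/32 = π(0.0626⁴ − 0.0451⁴)/32 = 1.101×10^-6 m⁴.
τ_max = T·r/J = 57.09 × 0.0313 / 1.101×10^-6 = 1.622×10^6 Pa.

1.62 MPa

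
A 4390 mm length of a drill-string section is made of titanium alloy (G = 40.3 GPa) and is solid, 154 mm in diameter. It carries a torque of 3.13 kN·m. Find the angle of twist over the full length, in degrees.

J = πd⁴/32 = π(0.154)⁴/32 = 5.522×10^-5 m⁴.
θ = T·L/(G·J) = 3130 × 4.39 / (40.3×10⁹ × 5.522×10^-5) = 6.175×10^-3 rad.

0.354°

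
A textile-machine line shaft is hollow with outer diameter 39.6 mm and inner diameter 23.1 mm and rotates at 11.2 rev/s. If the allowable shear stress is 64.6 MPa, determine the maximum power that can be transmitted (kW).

49.0 kW

J = π(d_o⁴ − d_i⁴)/32 = π(0.0396⁴ − 0.0231⁴)/32 = 2.135×10^-7 m⁴.
T_max = τ_allow·J/r = 6.46×10^7 × 2.135×10^-7 / 0.0198 = 696.5 N·m.
ω = 2π·11.2 = 70.37 rad/s, so P_max = T_max·ω = 4.901×10^4 W.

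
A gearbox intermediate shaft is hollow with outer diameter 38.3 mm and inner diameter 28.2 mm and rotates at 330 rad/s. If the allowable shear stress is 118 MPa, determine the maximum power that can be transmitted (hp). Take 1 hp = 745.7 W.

J = π(d_o⁴ − d_i⁴)/32 = π(0.0383⁴ − 0.0282⁴)/32 = 1.492×10^-7 m⁴.
T_max = τ_allow·J/r = 1.18×10^8 × 1.492×10^-7 / 0.0191 = 919.1 N·m.
ω = 330 rad/s, so P_max = T_max·ω = 3.033×10^5 W.

407 hp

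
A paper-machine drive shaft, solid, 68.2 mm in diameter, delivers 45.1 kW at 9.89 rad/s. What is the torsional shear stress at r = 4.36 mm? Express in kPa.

ω = 9.89 rad/s, so T = P/ω = 45.1×10³ / 9.890 = 4560 N·m.
J = πd⁴/32 = π(0.0682)⁴/32 = 2.124×10^-6 m⁴.
Shear stress varies linearly with radius: τ = T·r/J = 4560 × 0.00436 / 2.124×10^-6 = 9.361×10^6 Pa.

9360 kPa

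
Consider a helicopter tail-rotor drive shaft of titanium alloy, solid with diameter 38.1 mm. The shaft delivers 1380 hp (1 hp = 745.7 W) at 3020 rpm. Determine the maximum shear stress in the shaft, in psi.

43500 psi

ω = 2π·3020/60 = 316.3 rad/s, so T = P/ω = 1380×745.7 / 316.3 = 3254 N·m.
J = πd⁴/32 = π(0.0381)⁴/32 = 2.069×10^-7 m⁴.
τ_max = T·r/J = 3254 × 0.0191 / 2.069×10^-7 = 2.996×10^8 Pa.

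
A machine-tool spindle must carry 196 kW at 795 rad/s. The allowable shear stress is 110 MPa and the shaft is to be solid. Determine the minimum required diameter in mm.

22.5 mm

ω = 795 rad/s, so T = P/ω = 196×10³ / 795.0 = 246.5 N·m.
For a solid shaft τ_max = 16T/(πd³), so d = (16T/(π τ_allow))^(1/3) = (16·246.5/(π·1.10×10^8))^(1/3) = 0.02252 m.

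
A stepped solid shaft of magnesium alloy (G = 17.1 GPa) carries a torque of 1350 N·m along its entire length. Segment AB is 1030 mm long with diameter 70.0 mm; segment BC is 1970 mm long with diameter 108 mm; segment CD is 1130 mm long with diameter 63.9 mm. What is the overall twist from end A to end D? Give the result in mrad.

J_AB = π(0.0700)⁴/32 = 2.36×10^-6 m⁴; J_BC = π(0.108)⁴/32 = 1.34×10^-5 m⁴; J_CD = π(0.0639)⁴/32 = 1.64×10^-6 m⁴.
θ = (T/G)·Σ L_i/J_i = (1350/17.1×10⁹)·(1.03/2.36×10^-6 + 1.97/1.34×10^-5 + 1.13/1.64×10^-6) = 0.1006 rad.

101 mrad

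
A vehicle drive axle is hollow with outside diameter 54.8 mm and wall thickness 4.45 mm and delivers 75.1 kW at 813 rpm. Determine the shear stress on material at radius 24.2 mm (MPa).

47.5 MPa

ω = 2π·813/60 = 85.14 rad/s, so T = P/ω = 75.1×10³ / 85.14 = 882.1 N·m.
J = π(d_o⁴ − d_i⁴)/32 = π(0.0548⁴ − 0.0459⁴)/32 = 4.496×10^-7 m⁴.
Shear stress varies linearly with radius: τ = T·r/J = 882.1 × 0.0242 / 4.496×10^-7 = 4.748×10^7 Pa.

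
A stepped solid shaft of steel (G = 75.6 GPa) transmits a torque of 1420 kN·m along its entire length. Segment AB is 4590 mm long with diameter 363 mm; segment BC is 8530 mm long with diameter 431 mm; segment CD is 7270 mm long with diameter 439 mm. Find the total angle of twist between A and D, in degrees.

J_AB = π(0.363)⁴/32 = 1.70×10^-3 m⁴; J_BC = π(0.431)⁴/32 = 3.39×10^-3 m⁴; J_CD = π(0.439)⁴/32 = 3.65×10^-3 m⁴.
θ = (T/G)·Σ L_i/J_i = (1.420e6/75.6×10⁹)·(4.59/1.70×10^-3 + 8.53/3.39×10^-3 + 7.27/3.65×10^-3) = 0.1353 rad.

7.75°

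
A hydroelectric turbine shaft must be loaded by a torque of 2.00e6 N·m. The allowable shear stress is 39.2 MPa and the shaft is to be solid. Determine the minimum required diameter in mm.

638 mm

For a solid shaft τ_max = 16T/(πd³), so d = (16T/(π τ_allow))^(1/3) = (16·2.000e6/(π·3.92×10^7))^(1/3) = 0.6381 m.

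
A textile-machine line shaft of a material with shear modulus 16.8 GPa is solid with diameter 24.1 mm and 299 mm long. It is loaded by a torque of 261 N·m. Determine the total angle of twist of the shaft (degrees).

J = πd⁴/32 = π(0.0241)⁴/32 = 3.312×10^-8 m⁴.
θ = T·L/(G·J) = 261.0 × 0.299 / (16.8×10⁹ × 3.312×10^-8) = 0.1403 rad.

8.04°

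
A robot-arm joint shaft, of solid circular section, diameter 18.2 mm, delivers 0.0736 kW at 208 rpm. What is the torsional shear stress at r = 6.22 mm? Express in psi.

ω = 2π·208/60 = 21.78 rad/s, so T = P/ω = 0.0736×10³ / 21.78 = 3.379 N·m.
J = πd⁴/32 = π(0.0182)⁴/32 = 1.077×10^-8 m⁴.
Shear stress varies linearly with radius: τ = T·r/J = 3.379 × 0.00622 / 1.077×10^-8 = 1.951×10^6 Pa.

283 psi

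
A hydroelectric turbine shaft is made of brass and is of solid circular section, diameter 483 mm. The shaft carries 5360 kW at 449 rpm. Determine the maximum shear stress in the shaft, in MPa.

5.15 MPa

ω = 2π·449/60 = 47.02 rad/s, so T = P/ω = 5360×10³ / 47.02 = 114000 N·m.
J = πd⁴/32 = π(0.483)⁴/32 = 5.343×10^-3 m⁴.
τ_max = T·r/J = 114000 × 0.241 / 5.343×10^-3 = 5.153×10^6 Pa.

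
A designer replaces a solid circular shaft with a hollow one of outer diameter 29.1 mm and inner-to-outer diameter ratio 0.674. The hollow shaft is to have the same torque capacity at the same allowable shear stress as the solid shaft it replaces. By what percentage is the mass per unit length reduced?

Equal τ_max and T ⇒ the solid shaft needs d_s³ = d_o³(1−k⁴), so d_s = 29.1·(1−0.674⁴)^(1/3) = 26.94 mm.
Area ratio A_h/A_s = d_o²(1−k²)/d_s² = (1−k²)/(1−k⁴)^(2/3) = 0.6366.
Mass saving = 1 − 0.6366 = 36.3 %.

36.3 %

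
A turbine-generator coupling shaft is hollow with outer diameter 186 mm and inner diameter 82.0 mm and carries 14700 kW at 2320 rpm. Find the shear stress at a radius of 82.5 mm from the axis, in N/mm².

44.1 N/mm²

ω = 2π·2320/60 = 242.9 rad/s, so T = P/ω = 14700×10³ / 242.9 = 60510 N·m.
J = π(d_o⁴ − d_i⁴)/32 = π(0.186⁴ − 0.0820⁴)/32 = 1.131×10^-4 m⁴.
Shear stress varies linearly with radius: τ = T·r/J = 60510 × 0.0825 / 1.131×10^-4 = 4.415×10^7 Pa.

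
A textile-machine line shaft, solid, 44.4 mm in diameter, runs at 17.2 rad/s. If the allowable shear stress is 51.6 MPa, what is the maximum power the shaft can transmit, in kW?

15.3 kW

J = πd⁴/32 = π(0.0444)⁴/32 = 3.815×10^-7 m⁴.
T_max = τ_allow·J/r = 5.16×10^7 × 3.815×10^-7 / 0.0222 = 886.8 N·m.
ω = 17.2 rad/s, so P_max = T_max·ω = 1.525×10^4 W.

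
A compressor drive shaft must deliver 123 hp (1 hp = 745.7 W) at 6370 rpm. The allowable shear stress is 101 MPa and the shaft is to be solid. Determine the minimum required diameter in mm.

19.1 mm

ω = 2π·6370/60 = 667.1 rad/s, so T = P/ω = 123×745.7 / 667.1 = 137.5 N·m.
For a solid shaft τ_max = 16T/(πd³), so d = (16T/(π τ_allow))^(1/3) = (16·137.5/(π·1.01×10^8))^(1/3) = 0.01907 m.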